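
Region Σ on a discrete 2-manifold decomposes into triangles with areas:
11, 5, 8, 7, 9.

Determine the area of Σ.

11 + 5 + 8 + 7 + 9 = 40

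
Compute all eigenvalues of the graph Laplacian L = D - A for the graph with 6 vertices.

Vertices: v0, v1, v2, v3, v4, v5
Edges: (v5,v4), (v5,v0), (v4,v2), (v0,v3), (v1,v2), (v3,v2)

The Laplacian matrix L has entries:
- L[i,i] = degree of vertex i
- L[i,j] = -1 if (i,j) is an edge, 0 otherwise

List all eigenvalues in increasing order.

Degrees: deg(v0) = 2, deg(v1) = 1, deg(v2) = 3, deg(v3) = 2, deg(v4) = 2, deg(v5) = 2.
L = D − A with rows/columns ordered (v0, v1, v2, v3, v4, v5):
  [ 2,  0,  0, -1,  0, -1]
  [ 0,  1, -1,  0,  0,  0]
  [ 0, -1,  3, -1, -1,  0]
  [-1,  0, -1,  2,  0,  0]
  [ 0,  0, -1,  0,  2, -1]
  [-1,  0,  0,  0, -1,  2]
Characteristic polynomial: det(λI − L) = λ(λ² − 5λ + 3)(λ² − 5λ + 5)(λ − 2).
Roots: λ = 0; (λ² − 5λ + 3) = 0 ⇒ λ = (5 ± √13)/2 ≈ 0.6972, 4.3028; (λ² − 5λ + 5) = 0 ⇒ λ = (5 ± √5)/2 ≈ 1.382, 3.618; (λ − 2) = 0 ⇒ λ = 2.
(Check: the roots sum (with multiplicity) to 12, matching trace L = Σdeg = 2·6 = 12.)
Laplacian eigenvalues (increasing order): [0.0, 0.6972, 1.382, 2.0, 3.618, 4.3028]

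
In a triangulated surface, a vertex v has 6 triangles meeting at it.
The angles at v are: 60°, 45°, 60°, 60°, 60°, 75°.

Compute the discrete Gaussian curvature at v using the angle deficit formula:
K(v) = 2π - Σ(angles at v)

Sum of angles = 360°. K = 360° - 360° = 0° = 0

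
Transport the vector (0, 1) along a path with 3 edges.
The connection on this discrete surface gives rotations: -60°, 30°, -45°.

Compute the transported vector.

Total rotation: (-60°) + 30° + (-45°) = -75°. Final vector: (0.9659, 0.2588)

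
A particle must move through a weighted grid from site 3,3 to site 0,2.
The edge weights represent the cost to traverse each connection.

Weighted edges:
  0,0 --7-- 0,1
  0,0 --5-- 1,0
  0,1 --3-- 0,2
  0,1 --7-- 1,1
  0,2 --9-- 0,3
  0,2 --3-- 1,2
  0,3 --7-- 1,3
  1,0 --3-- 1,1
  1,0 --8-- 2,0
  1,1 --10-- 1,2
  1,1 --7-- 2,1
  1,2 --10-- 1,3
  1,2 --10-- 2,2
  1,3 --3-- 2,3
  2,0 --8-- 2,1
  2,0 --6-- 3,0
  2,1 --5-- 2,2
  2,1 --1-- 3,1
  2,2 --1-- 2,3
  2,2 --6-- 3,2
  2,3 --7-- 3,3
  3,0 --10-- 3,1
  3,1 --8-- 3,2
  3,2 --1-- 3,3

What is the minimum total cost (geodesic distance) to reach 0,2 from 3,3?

Shortest path: 3,3 → 3,2 → 2,2 → 1,2 → 0,2, total weight = 20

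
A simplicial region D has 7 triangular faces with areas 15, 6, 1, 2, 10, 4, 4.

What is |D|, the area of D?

15 + 6 + 1 + 2 + 10 + 4 + 4 = 42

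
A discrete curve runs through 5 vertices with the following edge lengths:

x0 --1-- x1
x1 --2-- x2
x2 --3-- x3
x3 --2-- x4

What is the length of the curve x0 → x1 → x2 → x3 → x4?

Arc length = 1 + 2 + 3 + 2 = 8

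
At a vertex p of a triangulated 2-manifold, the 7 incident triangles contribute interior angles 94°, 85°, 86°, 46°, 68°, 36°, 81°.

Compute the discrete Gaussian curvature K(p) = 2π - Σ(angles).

Sum of angles = 496°. K = 360° - 496° = -136° = -34π/45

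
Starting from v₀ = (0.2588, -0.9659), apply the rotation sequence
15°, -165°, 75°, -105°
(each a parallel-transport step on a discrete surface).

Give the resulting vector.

Total rotation: 15° + (-165°) + 75° + (-105°) = -180° ≡ 180° (mod 360°). Final vector: (-0.2588, 0.9659)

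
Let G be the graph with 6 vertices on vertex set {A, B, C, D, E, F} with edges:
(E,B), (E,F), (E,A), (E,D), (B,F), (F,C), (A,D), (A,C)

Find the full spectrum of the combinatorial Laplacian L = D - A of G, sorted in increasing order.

Degrees: deg(A) = 3, deg(B) = 2, deg(C) = 2, deg(D) = 2, deg(E) = 4, deg(F) = 3.
L = D − A with rows/columns ordered (A, B, C, D, E, F):
  [ 3,  0, -1, -1, -1,  0]
  [ 0,  2,  0,  0, -1, -1]
  [-1,  0,  2,  0,  0, -1]
  [-1,  0,  0,  2, -1,  0]
  [-1, -1,  0, -1,  4, -1]
  [ 0, -1, -1,  0, -1,  3]
Characteristic polynomial: det(λI − L) = λ(λ² − 5λ + 5)(λ² − 7λ + 9)(λ − 4).
Roots: λ = 0; (λ² − 5λ + 5) = 0 ⇒ λ = (5 ± √5)/2 ≈ 1.382, 3.618; (λ² − 7λ + 9) = 0 ⇒ λ = (7 ± √13)/2 ≈ 1.6972, 5.3028; (λ − 4) = 0 ⇒ λ = 4.
(Check: the roots sum (with multiplicity) to 16, matching trace L = Σdeg = 2·8 = 16.)
Laplacian eigenvalues (increasing order): [0.0, 1.382, 1.6972, 3.618, 4.0, 5.3028]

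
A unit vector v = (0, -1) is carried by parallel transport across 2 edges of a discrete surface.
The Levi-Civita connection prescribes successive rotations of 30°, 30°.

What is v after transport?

Total rotation: 30° + 30° = 60°. Final vector: (0.8660, -0.5000)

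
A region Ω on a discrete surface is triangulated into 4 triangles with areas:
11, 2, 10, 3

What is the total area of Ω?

11 + 2 + 10 + 3 = 26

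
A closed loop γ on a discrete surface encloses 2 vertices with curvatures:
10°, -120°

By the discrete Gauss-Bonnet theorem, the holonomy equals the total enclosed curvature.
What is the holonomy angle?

Holonomy = total enclosed curvature = 10° + (-120°) = -110°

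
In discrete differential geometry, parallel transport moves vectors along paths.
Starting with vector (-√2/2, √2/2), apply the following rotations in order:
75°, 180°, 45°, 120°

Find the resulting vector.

Total rotation: 75° + 180° + 45° + 120° = 420° ≡ 60° (mod 360°). Final vector: (-0.9659, -0.2588)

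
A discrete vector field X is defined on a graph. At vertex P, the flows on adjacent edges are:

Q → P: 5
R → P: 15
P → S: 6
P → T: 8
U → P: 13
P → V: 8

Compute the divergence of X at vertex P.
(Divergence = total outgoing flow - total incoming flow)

Divergence = sum of outgoing flows = (-5) + (-15) + 6 + 8 + (-13) + 8 = -11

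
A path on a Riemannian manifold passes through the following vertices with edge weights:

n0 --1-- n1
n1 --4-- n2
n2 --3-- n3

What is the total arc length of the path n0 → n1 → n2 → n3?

Arc length = 1 + 4 + 3 = 8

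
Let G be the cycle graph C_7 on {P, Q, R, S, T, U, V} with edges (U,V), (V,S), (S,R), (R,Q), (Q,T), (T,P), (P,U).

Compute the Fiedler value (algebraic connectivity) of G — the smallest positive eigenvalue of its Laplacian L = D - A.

The cycle graph C_n has Laplacian eigenvalues λ_k = 2 − 2cos(2πk/n), k = 0, 1, …, n−1. Here n = 7:
k=0: 2 − 2cos(0) = 0.0; k=1: 2 − 2cos(2π/7) = 0.753; k=2: 2 − 2cos(4π/7) = 2.445; k=3: 2 − 2cos(6π/7) = 3.8019; k=4: 2 − 2cos(8π/7) = 3.8019; k=5: 2 − 2cos(10π/7) = 2.445; k=6: 2 − 2cos(12π/7) = 0.753.
Laplacian eigenvalues: [0.0, 0.753, 0.753, 2.445, 2.445, 3.8019, 3.8019]. Algebraic connectivity (smallest non-zero eigenvalue) = 0.753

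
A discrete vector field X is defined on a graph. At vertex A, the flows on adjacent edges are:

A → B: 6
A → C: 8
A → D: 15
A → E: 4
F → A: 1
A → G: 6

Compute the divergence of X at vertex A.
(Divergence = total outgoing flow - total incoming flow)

Divergence = sum of outgoing flows = 6 + 8 + 15 + 4 + (-1) + 6 = 38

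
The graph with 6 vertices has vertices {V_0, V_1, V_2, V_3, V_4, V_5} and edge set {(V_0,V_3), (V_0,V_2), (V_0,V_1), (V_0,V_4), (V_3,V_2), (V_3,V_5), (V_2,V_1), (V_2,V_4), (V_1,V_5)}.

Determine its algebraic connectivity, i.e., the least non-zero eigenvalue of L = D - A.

Degrees: deg(V_0) = 4, deg(V_1) = 3, deg(V_2) = 4, deg(V_3) = 3, deg(V_4) = 2, deg(V_5) = 2.
L = D − A with rows/columns ordered (V_0, V_1, V_2, V_3, V_4, V_5):
  [ 4, -1, -1, -1, -1,  0]
  [-1,  3, -1,  0,  0, -1]
  [-1, -1,  4, -1, -1,  0]
  [-1,  0, -1,  3,  0, -1]
  [-1,  0, -1,  0,  2,  0]
  [ 0, -1,  0, -1,  0,  2]
Characteristic polynomial: det(λI − L) = λ(λ² − 7λ + 8)(λ − 3)²(λ − 5).
Roots: λ = 0; (λ² − 7λ + 8) = 0 ⇒ λ = (7 ± √17)/2 ≈ 1.4384, 5.5616; (λ − 3) = 0 ⇒ λ = 3 (multiplicity 2); (λ − 5) = 0 ⇒ λ = 5.
(Check: the roots sum (with multiplicity) to 18, matching trace L = Σdeg = 2·9 = 18.)
Laplacian eigenvalues: [0.0, 1.4384, 3.0, 3.0, 5.0, 5.5616]. Algebraic connectivity (smallest non-zero eigenvalue) = 1.4384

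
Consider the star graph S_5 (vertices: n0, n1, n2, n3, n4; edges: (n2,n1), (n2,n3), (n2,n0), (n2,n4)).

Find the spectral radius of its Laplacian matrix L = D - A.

The star S_5 is the complete bipartite graph K_{1,4} (one hub of degree 4, 4 leaves of degree 1). The Laplacian spectrum of K_{p,q} is 0, p (multiplicity q−1), q (multiplicity p−1), p+q. With p = 1, q = 4: 0 once, 1 with multiplicity 3, and 5 once. (Check: trace L = sum of degrees = 8 = 3·1 + 5.)
Laplacian eigenvalues: [0.0, 1.0, 1.0, 1.0, 5.0]. Largest eigenvalue (spectral radius) = 5.0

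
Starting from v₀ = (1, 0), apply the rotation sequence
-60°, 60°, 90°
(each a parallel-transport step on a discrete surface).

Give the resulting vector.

Total rotation: (-60°) + 60° + 90° = 90°. Final vector: (0, 1)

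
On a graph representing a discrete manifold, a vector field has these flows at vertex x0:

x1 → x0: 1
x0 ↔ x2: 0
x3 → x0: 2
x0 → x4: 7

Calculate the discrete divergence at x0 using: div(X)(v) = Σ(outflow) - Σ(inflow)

Divergence = sum of outgoing flows = (-1) + 0 + (-2) + 7 = 4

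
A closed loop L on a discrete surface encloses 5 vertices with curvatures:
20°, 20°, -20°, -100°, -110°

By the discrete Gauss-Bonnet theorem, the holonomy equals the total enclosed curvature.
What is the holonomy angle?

Holonomy = total enclosed curvature = 20° + 20° + (-20°) + (-100°) + (-110°) = -190°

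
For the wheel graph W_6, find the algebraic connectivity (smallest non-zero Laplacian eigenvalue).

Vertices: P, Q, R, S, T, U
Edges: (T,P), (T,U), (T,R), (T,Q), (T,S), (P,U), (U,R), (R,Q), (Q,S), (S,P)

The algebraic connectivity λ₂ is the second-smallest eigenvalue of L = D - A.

The wheel W_6 is the join K_1 ∨ C_5 (a hub joined to every vertex of a cycle of length 5). For a join G ∨ H (G on p vertices, H on q vertices) the Laplacian spectrum is 0, p+q, the eigenvalues of L(G) other than one 0 each shifted by +q, and the eigenvalues of L(H) other than one 0 each shifted by +p. With G = K_1 (p = 1, nothing left after dropping its 0) and H = C_5 (q = 5, eigenvalues 2 − 2cos(2πk/5), k = 0, …, 4; drop k = 0), the spectrum of W_6 is 0, 6, and 1 + (2 − 2cos(2πk/5)) = 3 − 2cos(2πk/5) for k = 1, …, 4:
k=1: 3 − 2cos(2π/5) = 2.382; k=2: 3 − 2cos(4π/5) = 4.618; k=3: 3 − 2cos(6π/5) = 4.618; k=4: 3 − 2cos(8π/5) = 2.382.
Laplacian eigenvalues: [0.0, 2.382, 2.382, 4.618, 4.618, 6.0]. Algebraic connectivity (smallest non-zero eigenvalue) = 2.382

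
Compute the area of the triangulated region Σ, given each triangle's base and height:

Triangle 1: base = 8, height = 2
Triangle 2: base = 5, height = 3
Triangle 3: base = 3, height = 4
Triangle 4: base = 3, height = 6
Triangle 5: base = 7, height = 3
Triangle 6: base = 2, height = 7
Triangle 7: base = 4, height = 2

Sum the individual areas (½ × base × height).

(1/2)×8×2 + (1/2)×5×3 + (1/2)×3×4 + (1/2)×3×6 + (1/2)×7×3 + (1/2)×2×7 + (1/2)×4×2 = 52.0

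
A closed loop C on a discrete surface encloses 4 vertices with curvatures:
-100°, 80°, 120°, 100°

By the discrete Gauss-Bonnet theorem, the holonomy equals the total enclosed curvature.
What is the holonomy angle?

Holonomy = total enclosed curvature = (-100°) + 80° + 120° + 100° = 200°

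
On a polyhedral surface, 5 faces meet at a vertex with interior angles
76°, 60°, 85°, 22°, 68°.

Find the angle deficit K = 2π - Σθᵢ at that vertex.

Sum of angles = 311°. K = 360° - 311° = 49° = 49π/180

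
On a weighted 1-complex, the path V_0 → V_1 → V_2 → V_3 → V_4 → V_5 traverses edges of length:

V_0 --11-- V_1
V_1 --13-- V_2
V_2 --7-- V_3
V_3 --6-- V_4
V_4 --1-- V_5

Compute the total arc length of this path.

Arc length = 11 + 13 + 7 + 6 + 1 = 38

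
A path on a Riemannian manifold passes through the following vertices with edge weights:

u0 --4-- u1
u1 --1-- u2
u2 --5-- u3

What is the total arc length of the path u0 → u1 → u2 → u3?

Arc length = 4 + 1 + 5 = 10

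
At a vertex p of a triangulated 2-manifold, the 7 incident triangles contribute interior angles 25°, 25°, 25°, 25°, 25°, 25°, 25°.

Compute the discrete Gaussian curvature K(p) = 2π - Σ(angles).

Sum of angles = 175°. K = 360° - 175° = 185° = 37π/36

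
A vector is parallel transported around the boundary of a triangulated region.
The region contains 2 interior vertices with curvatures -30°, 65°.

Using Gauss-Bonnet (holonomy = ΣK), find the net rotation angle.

Holonomy = total enclosed curvature = (-30°) + 65° = 35°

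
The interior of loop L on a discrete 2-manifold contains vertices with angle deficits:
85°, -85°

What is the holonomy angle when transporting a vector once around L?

Holonomy = total enclosed curvature = 85° + (-85°) = 0°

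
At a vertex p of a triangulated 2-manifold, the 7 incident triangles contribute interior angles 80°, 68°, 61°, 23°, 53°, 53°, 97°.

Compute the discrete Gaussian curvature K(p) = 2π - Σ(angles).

Sum of angles = 435°. K = 360° - 435° = -75° = -5π/12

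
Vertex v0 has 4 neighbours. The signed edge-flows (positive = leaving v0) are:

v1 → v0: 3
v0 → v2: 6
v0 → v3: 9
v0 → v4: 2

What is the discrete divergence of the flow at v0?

Divergence = sum of outgoing flows = (-3) + 6 + 9 + 2 = 14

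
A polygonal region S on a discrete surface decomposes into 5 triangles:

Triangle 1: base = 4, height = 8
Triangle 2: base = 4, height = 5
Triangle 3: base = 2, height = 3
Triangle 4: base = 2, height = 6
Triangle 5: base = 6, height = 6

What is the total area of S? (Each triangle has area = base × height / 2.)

(1/2)×4×8 + (1/2)×4×5 + (1/2)×2×3 + (1/2)×2×6 + (1/2)×6×6 = 53.0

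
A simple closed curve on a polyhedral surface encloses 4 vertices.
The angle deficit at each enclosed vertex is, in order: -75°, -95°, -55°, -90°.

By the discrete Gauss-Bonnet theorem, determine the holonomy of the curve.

Holonomy = total enclosed curvature = (-75°) + (-95°) + (-55°) + (-90°) = -315°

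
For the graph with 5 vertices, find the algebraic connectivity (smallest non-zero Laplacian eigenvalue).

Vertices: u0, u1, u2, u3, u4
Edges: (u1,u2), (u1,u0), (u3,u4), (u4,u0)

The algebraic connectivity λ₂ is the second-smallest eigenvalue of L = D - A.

Degrees: deg(u0) = 2, deg(u1) = 2, deg(u2) = 1, deg(u3) = 1, deg(u4) = 2.
L = D − A with rows/columns ordered (u0, u1, u2, u3, u4):
  [ 2, -1,  0,  0, -1]
  [-1,  2, -1,  0,  0]
  [ 0, -1,  1,  0,  0]
  [ 0,  0,  0,  1, -1]
  [-1,  0,  0, -1,  2]
Characteristic polynomial: det(λI − L) = λ(λ² − 3λ + 1)(λ² − 5λ + 5).
Roots: λ = 0; (λ² − 3λ + 1) = 0 ⇒ λ = (3 ± √5)/2 ≈ 0.382, 2.618; (λ² − 5λ + 5) = 0 ⇒ λ = (5 ± √5)/2 ≈ 1.382, 3.618.
(Check: the roots sum (with multiplicity) to 8, matching trace L = Σdeg = 2·4 = 8.)
Laplacian eigenvalues: [0.0, 0.382, 1.382, 2.618, 3.618]. Algebraic connectivity (smallest non-zero eigenvalue) = 0.382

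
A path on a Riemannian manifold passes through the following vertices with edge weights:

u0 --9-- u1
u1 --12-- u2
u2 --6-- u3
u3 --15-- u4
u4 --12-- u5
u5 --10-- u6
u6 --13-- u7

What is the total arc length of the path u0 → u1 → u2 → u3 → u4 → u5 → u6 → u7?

Arc length = 9 + 12 + 6 + 15 + 12 + 10 + 13 = 77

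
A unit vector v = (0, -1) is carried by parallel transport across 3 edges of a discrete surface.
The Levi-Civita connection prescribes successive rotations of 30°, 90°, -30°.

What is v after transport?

Total rotation: 30° + 90° + (-30°) = 90°. Final vector: (1, 0)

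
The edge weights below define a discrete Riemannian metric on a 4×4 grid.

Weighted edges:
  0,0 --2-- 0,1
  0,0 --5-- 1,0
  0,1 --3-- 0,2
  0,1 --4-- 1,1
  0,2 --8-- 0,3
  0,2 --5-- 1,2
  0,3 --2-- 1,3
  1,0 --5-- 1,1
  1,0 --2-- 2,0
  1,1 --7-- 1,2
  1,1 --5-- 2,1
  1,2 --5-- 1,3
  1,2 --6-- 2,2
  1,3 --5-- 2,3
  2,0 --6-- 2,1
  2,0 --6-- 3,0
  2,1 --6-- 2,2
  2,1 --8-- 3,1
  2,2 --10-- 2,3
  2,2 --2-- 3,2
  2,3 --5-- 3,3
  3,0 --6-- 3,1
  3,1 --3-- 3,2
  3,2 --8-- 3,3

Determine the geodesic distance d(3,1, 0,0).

Shortest path: 3,1 → 3,0 → 2,0 → 1,0 → 0,0, total weight = 19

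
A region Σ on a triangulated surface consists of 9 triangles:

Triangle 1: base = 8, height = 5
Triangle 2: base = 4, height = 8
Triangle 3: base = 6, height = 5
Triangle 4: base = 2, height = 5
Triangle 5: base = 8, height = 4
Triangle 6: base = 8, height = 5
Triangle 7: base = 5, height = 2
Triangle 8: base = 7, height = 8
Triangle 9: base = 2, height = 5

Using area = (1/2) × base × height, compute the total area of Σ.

(1/2)×8×5 + (1/2)×4×8 + (1/2)×6×5 + (1/2)×2×5 + (1/2)×8×4 + (1/2)×8×5 + (1/2)×5×2 + (1/2)×7×8 + (1/2)×2×5 = 130.0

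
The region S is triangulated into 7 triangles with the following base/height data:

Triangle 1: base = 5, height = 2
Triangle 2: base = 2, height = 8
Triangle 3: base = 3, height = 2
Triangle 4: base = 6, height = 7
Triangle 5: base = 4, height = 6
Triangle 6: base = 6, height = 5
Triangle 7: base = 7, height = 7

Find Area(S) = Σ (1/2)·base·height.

(1/2)×5×2 + (1/2)×2×8 + (1/2)×3×2 + (1/2)×6×7 + (1/2)×4×6 + (1/2)×6×5 + (1/2)×7×7 = 88.5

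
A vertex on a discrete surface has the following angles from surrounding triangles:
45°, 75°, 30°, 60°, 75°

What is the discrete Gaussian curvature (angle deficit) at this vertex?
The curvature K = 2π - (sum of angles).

Sum of angles = 285°. K = 360° - 285° = 75° = 5π/12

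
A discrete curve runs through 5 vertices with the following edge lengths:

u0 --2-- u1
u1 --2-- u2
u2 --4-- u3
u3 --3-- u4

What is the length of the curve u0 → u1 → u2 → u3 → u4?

Arc length = 2 + 2 + 4 + 3 = 11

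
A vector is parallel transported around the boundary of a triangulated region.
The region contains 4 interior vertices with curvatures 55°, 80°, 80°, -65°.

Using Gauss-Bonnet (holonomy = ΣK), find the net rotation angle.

Holonomy = total enclosed curvature = 55° + 80° + 80° + (-65°) = 150°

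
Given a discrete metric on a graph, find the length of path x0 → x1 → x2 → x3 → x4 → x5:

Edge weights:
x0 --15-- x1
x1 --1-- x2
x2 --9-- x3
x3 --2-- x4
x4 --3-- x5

Arc length = 15 + 1 + 9 + 2 + 3 = 30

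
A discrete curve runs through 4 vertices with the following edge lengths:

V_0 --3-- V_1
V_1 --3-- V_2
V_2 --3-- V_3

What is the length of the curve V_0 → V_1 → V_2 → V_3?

Arc length = 3 + 3 + 3 = 9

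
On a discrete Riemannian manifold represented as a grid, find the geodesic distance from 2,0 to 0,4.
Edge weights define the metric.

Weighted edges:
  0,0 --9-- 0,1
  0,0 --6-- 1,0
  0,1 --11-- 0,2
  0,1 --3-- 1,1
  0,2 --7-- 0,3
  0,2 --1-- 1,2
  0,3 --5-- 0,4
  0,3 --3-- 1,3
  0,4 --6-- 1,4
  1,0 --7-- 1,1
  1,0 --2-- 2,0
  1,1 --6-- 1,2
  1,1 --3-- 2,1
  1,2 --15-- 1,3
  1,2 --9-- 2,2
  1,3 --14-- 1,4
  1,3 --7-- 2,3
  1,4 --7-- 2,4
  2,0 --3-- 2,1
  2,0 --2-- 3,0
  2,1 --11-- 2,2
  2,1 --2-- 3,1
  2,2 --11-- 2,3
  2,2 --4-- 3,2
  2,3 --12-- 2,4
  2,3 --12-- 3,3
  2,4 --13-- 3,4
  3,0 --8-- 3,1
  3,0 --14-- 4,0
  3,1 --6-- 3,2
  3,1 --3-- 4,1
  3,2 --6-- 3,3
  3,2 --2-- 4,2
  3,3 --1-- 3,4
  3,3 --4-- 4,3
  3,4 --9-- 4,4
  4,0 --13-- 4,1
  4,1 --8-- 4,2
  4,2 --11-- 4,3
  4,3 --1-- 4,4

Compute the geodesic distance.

Shortest path: 2,0 → 2,1 → 1,1 → 1,2 → 0,2 → 0,3 → 0,4, total weight = 25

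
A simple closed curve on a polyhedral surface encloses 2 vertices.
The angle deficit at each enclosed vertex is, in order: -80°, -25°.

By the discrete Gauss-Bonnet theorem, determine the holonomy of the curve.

Holonomy = total enclosed curvature = (-80°) + (-25°) = -105°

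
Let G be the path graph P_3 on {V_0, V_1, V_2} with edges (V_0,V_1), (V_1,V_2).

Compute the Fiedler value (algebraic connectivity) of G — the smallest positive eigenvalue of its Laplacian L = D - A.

The path graph P_n has Laplacian eigenvalues λ_k = 2 − 2cos(kπ/n), k = 0, 1, …, n−1. Here n = 3:
k=0: 2 − 2cos(0) = 0.0; k=1: 2 − 2cos(π/3) = 1.0; k=2: 2 − 2cos(2π/3) = 3.0.
Laplacian eigenvalues: [0.0, 1.0, 3.0]. Algebraic connectivity (smallest non-zero eigenvalue) = 1.0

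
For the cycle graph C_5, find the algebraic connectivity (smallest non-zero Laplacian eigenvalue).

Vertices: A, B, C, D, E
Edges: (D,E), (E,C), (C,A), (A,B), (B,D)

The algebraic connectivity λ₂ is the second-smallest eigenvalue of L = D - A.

The cycle graph C_n has Laplacian eigenvalues λ_k = 2 − 2cos(2πk/n), k = 0, 1, …, n−1. Here n = 5:
k=0: 2 − 2cos(0) = 0.0; k=1: 2 − 2cos(2π/5) = 1.382; k=2: 2 − 2cos(4π/5) = 3.618; k=3: 2 − 2cos(6π/5) = 3.618; k=4: 2 − 2cos(8π/5) = 1.382.
Laplacian eigenvalues: [0.0, 1.382, 1.382, 3.618, 3.618]. Algebraic connectivity (smallest non-zero eigenvalue) = 1.382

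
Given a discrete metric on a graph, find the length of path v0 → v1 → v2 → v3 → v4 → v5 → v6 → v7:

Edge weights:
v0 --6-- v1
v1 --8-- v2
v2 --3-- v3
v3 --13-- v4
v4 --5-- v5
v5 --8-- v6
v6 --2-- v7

Arc length = 6 + 8 + 3 + 13 + 5 + 8 + 2 = 45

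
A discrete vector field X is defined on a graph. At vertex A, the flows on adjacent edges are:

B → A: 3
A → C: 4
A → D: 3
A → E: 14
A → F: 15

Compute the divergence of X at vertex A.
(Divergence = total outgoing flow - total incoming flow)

Divergence = sum of outgoing flows = (-3) + 4 + 3 + 14 + 15 = 33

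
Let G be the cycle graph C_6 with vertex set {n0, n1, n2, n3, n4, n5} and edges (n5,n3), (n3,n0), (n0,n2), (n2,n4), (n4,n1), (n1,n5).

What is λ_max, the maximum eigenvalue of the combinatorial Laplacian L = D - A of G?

The cycle graph C_n has Laplacian eigenvalues λ_k = 2 − 2cos(2πk/n), k = 0, 1, …, n−1. Here n = 6:
k=0: 2 − 2cos(0) = 0.0; k=1: 2 − 2cos(π/3) = 1.0; k=2: 2 − 2cos(2π/3) = 3.0; k=3: 2 − 2cos(π) = 4.0; k=4: 2 − 2cos(4π/3) = 3.0; k=5: 2 − 2cos(5π/3) = 1.0.
Laplacian eigenvalues: [0.0, 1.0, 1.0, 3.0, 3.0, 4.0]. Largest eigenvalue (spectral radius) = 4.0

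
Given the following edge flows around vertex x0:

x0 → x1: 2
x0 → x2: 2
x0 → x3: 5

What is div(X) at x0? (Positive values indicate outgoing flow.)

Divergence = sum of outgoing flows = 2 + 2 + 5 = 9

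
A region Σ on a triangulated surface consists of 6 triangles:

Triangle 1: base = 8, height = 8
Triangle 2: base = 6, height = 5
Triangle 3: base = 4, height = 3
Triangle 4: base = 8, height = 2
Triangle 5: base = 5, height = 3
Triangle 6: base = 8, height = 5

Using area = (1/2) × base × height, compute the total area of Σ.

(1/2)×8×8 + (1/2)×6×5 + (1/2)×4×3 + (1/2)×8×2 + (1/2)×5×3 + (1/2)×8×5 = 88.5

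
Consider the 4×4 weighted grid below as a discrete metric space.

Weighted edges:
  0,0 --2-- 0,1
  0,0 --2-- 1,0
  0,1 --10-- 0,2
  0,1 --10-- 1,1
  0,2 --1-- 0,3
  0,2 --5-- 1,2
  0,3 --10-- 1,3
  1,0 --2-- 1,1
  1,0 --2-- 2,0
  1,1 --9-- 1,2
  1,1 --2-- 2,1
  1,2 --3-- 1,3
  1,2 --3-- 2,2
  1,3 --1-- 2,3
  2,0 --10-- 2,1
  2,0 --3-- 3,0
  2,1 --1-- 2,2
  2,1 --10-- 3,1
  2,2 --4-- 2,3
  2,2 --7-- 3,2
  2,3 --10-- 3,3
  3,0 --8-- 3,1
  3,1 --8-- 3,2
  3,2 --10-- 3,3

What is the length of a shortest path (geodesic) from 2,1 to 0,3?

Shortest path: 2,1 → 2,2 → 1,2 → 0,2 → 0,3, total weight = 10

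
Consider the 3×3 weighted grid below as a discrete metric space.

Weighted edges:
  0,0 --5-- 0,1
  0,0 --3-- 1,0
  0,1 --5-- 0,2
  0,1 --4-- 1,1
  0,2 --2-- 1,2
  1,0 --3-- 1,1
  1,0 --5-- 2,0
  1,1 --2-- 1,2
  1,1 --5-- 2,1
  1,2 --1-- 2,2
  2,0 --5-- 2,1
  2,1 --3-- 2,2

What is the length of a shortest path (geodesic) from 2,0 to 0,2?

Shortest path: 2,0 → 2,1 → 2,2 → 1,2 → 0,2, total weight = 11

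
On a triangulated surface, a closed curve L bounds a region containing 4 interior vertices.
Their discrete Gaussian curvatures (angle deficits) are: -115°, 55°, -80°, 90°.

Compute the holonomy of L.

Holonomy = total enclosed curvature = (-115°) + 55° + (-80°) + 90° = -50°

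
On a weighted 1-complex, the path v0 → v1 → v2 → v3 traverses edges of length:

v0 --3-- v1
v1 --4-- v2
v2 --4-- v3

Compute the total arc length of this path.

Arc length = 3 + 4 + 4 = 11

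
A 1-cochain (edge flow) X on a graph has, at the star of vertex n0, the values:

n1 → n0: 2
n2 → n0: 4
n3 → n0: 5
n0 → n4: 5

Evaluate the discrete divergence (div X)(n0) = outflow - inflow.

Divergence = sum of outgoing flows = (-2) + (-4) + (-5) + 5 = -6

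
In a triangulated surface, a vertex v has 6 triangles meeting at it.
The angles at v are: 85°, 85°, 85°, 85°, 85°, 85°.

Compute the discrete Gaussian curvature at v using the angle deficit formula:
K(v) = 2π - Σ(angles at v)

Sum of angles = 510°. K = 360° - 510° = -150°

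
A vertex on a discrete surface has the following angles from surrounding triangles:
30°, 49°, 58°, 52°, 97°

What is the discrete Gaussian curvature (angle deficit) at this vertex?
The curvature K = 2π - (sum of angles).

Sum of angles = 286°. K = 360° - 286° = 74° = 37π/90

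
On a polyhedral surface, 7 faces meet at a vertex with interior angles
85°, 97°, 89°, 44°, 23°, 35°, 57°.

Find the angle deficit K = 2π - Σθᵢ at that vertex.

Sum of angles = 430°. K = 360° - 430° = -70° = -7π/18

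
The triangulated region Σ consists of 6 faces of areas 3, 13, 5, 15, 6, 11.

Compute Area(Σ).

3 + 13 + 5 + 15 + 6 + 11 = 53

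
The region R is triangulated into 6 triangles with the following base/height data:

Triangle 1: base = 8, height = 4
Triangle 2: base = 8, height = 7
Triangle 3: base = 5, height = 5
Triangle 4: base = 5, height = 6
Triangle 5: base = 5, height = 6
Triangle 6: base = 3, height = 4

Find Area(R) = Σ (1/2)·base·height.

(1/2)×8×4 + (1/2)×8×7 + (1/2)×5×5 + (1/2)×5×6 + (1/2)×5×6 + (1/2)×3×4 = 92.5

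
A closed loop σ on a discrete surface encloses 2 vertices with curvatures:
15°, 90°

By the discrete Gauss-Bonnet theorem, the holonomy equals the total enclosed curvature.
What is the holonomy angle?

Holonomy = total enclosed curvature = 15° + 90° = 105°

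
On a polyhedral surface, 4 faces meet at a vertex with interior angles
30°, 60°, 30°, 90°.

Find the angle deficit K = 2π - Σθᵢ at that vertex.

Sum of angles = 210°. K = 360° - 210° = 150° = 5π/6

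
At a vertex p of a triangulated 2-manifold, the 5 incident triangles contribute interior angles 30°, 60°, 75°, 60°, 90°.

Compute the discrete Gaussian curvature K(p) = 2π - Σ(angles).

Sum of angles = 315°. K = 360° - 315° = 45°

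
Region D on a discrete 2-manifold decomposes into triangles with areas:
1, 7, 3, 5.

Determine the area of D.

1 + 7 + 3 + 5 = 16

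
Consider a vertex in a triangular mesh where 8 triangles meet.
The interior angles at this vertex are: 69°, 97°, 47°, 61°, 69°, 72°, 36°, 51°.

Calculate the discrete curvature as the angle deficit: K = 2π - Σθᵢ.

Sum of angles = 502°. K = 360° - 502° = -142° = -71π/90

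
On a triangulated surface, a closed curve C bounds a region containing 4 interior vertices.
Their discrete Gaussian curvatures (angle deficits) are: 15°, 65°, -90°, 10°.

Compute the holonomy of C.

Holonomy = total enclosed curvature = 15° + 65° + (-90°) + 10° = 0°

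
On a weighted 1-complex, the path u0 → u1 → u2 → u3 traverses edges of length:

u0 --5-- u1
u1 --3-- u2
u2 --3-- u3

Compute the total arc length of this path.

Arc length = 5 + 3 + 3 = 11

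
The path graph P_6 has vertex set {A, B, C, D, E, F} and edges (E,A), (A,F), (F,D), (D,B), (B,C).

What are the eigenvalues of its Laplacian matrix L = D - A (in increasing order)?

The path graph P_n has Laplacian eigenvalues λ_k = 2 − 2cos(kπ/n), k = 0, 1, …, n−1. Here n = 6:
k=0: 2 − 2cos(0) = 0.0; k=1: 2 − 2cos(π/6) = 0.2679; k=2: 2 − 2cos(π/3) = 1.0; k=3: 2 − 2cos(π/2) = 2.0; k=4: 2 − 2cos(2π/3) = 3.0; k=5: 2 − 2cos(5π/6) = 3.7321.
Laplacian eigenvalues (increasing order): [0.0, 0.2679, 1.0, 2.0, 3.0, 3.7321]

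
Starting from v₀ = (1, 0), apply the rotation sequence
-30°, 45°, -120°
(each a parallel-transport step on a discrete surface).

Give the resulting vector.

Total rotation: (-30°) + 45° + (-120°) = -105°. Final vector: (-0.2588, -0.9659)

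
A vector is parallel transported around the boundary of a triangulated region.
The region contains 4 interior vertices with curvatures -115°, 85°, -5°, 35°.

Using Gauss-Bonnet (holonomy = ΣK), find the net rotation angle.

Holonomy = total enclosed curvature = (-115°) + 85° + (-5°) + 35° = 0°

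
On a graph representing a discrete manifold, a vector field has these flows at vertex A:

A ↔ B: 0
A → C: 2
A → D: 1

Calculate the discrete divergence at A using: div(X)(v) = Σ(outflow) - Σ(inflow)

Divergence = sum of outgoing flows = 0 + 2 + 1 = 3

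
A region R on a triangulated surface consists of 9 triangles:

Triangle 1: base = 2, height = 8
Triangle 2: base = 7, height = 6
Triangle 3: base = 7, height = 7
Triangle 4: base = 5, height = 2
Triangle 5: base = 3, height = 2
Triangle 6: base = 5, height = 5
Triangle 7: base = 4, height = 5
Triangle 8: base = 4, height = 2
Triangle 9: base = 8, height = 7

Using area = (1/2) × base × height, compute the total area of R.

(1/2)×2×8 + (1/2)×7×6 + (1/2)×7×7 + (1/2)×5×2 + (1/2)×3×2 + (1/2)×5×5 + (1/2)×4×5 + (1/2)×4×2 + (1/2)×8×7 = 116.0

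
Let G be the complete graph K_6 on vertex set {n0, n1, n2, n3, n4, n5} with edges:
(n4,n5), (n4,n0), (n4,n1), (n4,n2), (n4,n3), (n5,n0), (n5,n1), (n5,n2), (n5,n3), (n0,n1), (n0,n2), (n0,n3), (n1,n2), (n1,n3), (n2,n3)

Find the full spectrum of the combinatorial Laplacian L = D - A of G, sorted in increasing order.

For the complete graph K_n, L = nI − J (J = all-ones matrix). J has eigenvalues n (once, eigenvector 𝟙) and 0 (multiplicity n−1), so L has eigenvalues 0 (once) and n (multiplicity n−1). Here n = 6: eigenvalue 0 once and 6 with multiplicity 5.
Laplacian eigenvalues (increasing order): [0.0, 6.0, 6.0, 6.0, 6.0, 6.0]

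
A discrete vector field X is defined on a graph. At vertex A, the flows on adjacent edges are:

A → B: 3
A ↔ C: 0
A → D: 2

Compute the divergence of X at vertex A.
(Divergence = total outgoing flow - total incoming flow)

Divergence = sum of outgoing flows = 3 + 0 + 2 = 5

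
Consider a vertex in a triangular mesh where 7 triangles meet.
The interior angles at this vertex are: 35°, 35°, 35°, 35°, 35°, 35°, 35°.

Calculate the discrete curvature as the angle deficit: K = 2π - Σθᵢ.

Sum of angles = 245°. K = 360° - 245° = 115°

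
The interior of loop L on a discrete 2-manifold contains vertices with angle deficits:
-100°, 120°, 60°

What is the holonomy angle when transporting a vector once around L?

Holonomy = total enclosed curvature = (-100°) + 120° + 60° = 80°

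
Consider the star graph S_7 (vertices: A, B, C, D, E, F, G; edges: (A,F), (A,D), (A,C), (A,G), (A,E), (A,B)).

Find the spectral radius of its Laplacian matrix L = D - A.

The star S_7 is the complete bipartite graph K_{1,6} (one hub of degree 6, 6 leaves of degree 1). The Laplacian spectrum of K_{p,q} is 0, p (multiplicity q−1), q (multiplicity p−1), p+q. With p = 1, q = 6: 0 once, 1 with multiplicity 5, and 7 once. (Check: trace L = sum of degrees = 12 = 5·1 + 7.)
Laplacian eigenvalues: [0.0, 1.0, 1.0, 1.0, 1.0, 1.0, 7.0]. Largest eigenvalue (spectral radius) = 7.0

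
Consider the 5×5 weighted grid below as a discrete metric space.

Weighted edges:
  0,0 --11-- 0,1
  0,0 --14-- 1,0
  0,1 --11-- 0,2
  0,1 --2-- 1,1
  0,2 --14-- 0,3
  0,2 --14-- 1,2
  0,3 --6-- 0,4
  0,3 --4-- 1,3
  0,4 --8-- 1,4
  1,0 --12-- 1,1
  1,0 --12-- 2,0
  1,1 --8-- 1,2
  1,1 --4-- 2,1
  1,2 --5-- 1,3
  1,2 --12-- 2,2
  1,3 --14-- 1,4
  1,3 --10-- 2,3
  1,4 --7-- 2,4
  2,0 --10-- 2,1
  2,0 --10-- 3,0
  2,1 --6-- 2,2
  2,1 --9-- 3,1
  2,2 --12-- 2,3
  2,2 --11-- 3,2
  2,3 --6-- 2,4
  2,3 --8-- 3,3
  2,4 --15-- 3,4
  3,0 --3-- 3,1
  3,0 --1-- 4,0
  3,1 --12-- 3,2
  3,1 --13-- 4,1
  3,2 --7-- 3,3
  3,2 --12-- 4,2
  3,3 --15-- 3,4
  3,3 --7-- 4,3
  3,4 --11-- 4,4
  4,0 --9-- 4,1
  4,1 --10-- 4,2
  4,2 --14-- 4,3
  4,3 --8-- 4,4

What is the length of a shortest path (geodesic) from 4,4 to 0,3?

Shortest path: 4,4 → 4,3 → 3,3 → 2,3 → 1,3 → 0,3, total weight = 37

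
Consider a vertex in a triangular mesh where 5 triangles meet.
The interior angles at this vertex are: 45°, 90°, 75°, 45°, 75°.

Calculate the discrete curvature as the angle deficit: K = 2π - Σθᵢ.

Sum of angles = 330°. K = 360° - 330° = 30°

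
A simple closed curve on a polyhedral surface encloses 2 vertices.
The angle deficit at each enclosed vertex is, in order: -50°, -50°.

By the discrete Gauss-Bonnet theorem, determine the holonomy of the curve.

Holonomy = total enclosed curvature = (-50°) + (-50°) = -100°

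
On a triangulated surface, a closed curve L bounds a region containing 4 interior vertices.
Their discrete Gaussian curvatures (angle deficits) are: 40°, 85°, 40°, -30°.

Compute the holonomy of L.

Holonomy = total enclosed curvature = 40° + 85° + 40° + (-30°) = 135°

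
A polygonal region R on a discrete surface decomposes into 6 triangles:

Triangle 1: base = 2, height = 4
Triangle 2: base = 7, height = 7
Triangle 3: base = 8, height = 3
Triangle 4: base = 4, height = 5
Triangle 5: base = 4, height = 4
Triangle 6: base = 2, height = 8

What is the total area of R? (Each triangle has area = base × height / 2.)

(1/2)×2×4 + (1/2)×7×7 + (1/2)×8×3 + (1/2)×4×5 + (1/2)×4×4 + (1/2)×2×8 = 66.5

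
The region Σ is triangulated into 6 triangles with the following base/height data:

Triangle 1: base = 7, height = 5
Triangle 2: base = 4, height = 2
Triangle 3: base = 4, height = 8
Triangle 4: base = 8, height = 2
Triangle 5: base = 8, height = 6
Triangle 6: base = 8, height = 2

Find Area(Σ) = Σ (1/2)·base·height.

(1/2)×7×5 + (1/2)×4×2 + (1/2)×4×8 + (1/2)×8×2 + (1/2)×8×6 + (1/2)×8×2 = 77.5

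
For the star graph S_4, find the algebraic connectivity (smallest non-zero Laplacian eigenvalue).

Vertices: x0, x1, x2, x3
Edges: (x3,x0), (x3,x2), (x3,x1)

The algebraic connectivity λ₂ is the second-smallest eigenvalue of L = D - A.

The star S_4 is the complete bipartite graph K_{1,3} (one hub of degree 3, 3 leaves of degree 1). The Laplacian spectrum of K_{p,q} is 0, p (multiplicity q−1), q (multiplicity p−1), p+q. With p = 1, q = 3: 0 once, 1 with multiplicity 2, and 4 once. (Check: trace L = sum of degrees = 6 = 2·1 + 4.)
Laplacian eigenvalues: [0.0, 1.0, 1.0, 4.0]. Algebraic connectivity (smallest non-zero eigenvalue) = 1.0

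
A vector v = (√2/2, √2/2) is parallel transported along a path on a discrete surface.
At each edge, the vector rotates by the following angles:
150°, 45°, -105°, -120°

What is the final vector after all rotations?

Total rotation: 150° + 45° + (-105°) + (-120°) = -30°. Final vector: (0.9659, 0.2588)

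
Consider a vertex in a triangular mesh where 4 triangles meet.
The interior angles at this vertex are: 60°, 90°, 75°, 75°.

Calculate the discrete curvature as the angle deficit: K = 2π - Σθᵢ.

Sum of angles = 300°. K = 360° - 300° = 60°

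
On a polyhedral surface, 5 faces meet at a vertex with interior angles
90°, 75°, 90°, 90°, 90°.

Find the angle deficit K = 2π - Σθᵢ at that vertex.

Sum of angles = 435°. K = 360° - 435° = -75°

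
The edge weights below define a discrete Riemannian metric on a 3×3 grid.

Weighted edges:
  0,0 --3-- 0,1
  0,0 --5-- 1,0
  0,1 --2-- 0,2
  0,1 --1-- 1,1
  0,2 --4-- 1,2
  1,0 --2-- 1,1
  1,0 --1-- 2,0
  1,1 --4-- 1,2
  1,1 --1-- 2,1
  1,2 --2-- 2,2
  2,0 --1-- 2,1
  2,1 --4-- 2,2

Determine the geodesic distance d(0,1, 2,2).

Shortest path: 0,1 → 1,1 → 2,1 → 2,2, total weight = 6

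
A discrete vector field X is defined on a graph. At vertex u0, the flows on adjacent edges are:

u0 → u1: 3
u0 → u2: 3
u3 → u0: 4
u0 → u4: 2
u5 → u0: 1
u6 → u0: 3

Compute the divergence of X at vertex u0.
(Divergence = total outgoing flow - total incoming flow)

Divergence = sum of outgoing flows = 3 + 3 + (-4) + 2 + (-1) + (-3) = 0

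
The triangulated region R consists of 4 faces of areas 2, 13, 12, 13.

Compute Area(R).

2 + 13 + 12 + 13 = 40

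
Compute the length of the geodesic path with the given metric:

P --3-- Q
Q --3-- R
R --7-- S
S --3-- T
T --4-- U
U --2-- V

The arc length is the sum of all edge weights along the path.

Arc length = 3 + 3 + 7 + 3 + 4 + 2 = 22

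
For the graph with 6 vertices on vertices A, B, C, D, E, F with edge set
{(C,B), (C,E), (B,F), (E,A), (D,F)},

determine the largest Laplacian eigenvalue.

Degrees: deg(A) = 1, deg(B) = 2, deg(C) = 2, deg(D) = 1, deg(E) = 2, deg(F) = 2.
L = D − A with rows/columns ordered (A, B, C, D, E, F):
  [ 1,  0,  0,  0, -1,  0]
  [ 0,  2, -1,  0,  0, -1]
  [ 0, -1,  2,  0, -1,  0]
  [ 0,  0,  0,  1,  0, -1]
  [-1,  0, -1,  0,  2,  0]
  [ 0, -1,  0, -1,  0,  2]
Characteristic polynomial: det(λI − L) = λ(λ² − 4λ + 1)(λ − 1)(λ − 2)(λ − 3).
Roots: λ = 0; (λ² − 4λ + 1) = 0 ⇒ λ = 2 ± √3 ≈ 0.2679, 3.7321; (λ − 1) = 0 ⇒ λ = 1; (λ − 2) = 0 ⇒ λ = 2; (λ − 3) = 0 ⇒ λ = 3.
(Check: the roots sum (with multiplicity) to 10, matching trace L = Σdeg = 2·5 = 10.)
Laplacian eigenvalues: [0.0, 0.2679, 1.0, 2.0, 3.0, 3.7321]. Largest eigenvalue (spectral radius) = 3.7321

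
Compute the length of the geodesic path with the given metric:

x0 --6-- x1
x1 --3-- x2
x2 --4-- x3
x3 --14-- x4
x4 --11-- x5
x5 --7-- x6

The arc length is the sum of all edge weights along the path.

Arc length = 6 + 3 + 4 + 14 + 11 + 7 = 45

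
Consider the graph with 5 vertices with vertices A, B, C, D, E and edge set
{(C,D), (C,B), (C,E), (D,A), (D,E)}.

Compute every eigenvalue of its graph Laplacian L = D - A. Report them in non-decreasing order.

Degrees: deg(A) = 1, deg(B) = 1, deg(C) = 3, deg(D) = 3, deg(E) = 2.
L = D − A with rows/columns ordered (A, B, C, D, E):
  [ 1,  0,  0, -1,  0]
  [ 0,  1, -1,  0,  0]
  [ 0, -1,  3, -1, -1]
  [-1,  0, -1,  3, -1]
  [ 0,  0, -1, -1,  2]
Characteristic polynomial: det(λI − L) = λ(λ² − 5λ + 3)(λ² − 5λ + 5).
Roots: λ = 0; (λ² − 5λ + 3) = 0 ⇒ λ = (5 ± √13)/2 ≈ 0.6972, 4.3028; (λ² − 5λ + 5) = 0 ⇒ λ = (5 ± √5)/2 ≈ 1.382, 3.618.
(Check: the roots sum (with multiplicity) to 10, matching trace L = Σdeg = 2·5 = 10.)
Laplacian eigenvalues (increasing order): [0.0, 0.6972, 1.382, 3.618, 4.3028]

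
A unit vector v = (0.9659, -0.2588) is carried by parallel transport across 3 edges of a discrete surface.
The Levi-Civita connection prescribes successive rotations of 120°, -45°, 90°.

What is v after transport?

Total rotation: 120° + (-45°) + 90° = 165°. Final vector: (-0.8660, 0.5000)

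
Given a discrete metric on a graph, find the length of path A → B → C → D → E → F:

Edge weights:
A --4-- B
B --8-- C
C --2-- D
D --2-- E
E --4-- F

Arc length = 4 + 8 + 2 + 2 + 4 = 20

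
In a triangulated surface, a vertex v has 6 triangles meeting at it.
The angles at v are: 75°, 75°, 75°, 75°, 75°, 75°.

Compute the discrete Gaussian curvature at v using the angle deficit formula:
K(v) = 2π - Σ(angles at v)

Sum of angles = 450°. K = 360° - 450° = -90°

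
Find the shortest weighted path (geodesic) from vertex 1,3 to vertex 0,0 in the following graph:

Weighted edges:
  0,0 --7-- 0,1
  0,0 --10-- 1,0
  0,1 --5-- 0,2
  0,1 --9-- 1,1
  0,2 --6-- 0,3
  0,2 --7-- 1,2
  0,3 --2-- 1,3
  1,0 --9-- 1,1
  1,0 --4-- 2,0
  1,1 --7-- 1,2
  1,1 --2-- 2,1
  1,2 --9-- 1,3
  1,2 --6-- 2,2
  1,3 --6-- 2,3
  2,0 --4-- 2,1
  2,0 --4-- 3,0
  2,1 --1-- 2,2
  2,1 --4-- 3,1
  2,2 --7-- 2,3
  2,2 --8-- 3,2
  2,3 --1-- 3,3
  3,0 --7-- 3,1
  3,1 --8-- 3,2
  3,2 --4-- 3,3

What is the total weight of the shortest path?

Shortest path: 1,3 → 0,3 → 0,2 → 0,1 → 0,0, total weight = 20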